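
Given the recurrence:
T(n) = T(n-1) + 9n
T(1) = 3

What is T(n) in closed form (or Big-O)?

Unrolling: T(n) = 3 + 9*(2 + 3 + ... + n) = 3 + 9*(n(n+1)/2 - 1) = O(n^2).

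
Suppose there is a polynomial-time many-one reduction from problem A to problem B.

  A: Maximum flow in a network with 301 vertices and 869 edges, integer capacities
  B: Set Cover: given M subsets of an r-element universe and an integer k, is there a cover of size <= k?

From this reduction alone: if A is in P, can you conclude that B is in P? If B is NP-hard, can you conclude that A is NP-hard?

A poly-time reduction A <=_p B transfers tractability DOWN (B easy => A easy) and hardness UP (A hard => B hard), not the reverse.
From A in P, the reduction alone does NOT give B in P: any problem in P trivially reduces to SAT, yet SAT is not known to be in P.
From B NP-hard, the reduction alone does NOT give A NP-hard: again, easy problems reduce to hard ones.
(Here in fact A is P and B is NP-complete.)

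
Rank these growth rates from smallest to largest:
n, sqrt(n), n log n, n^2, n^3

Ordered by growth rate: sqrt(n) < n < n log n < n^2 < n^3.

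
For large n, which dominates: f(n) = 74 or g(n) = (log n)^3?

g(n) = (log n)^3 grows faster: any unbounded function dominates a constant.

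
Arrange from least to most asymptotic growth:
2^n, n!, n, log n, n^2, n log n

Ordered by growth rate: log n < n < n log n < n^2 < 2^n < n!.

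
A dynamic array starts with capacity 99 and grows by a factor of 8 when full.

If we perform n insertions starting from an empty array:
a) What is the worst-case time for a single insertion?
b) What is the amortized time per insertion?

(a) Worst-case single insertion: O(n) -- when the array is full at capacity c, the resize copies all c elements, and c can be Theta(n).
(b) Resizes happen at sizes 99, 792, 6336, ... Total copy cost for n insertions: 99 + 792 + ... = O(n) (geometric series with ratio 1/8). Amortized cost per insertion: O(n)/n = O(1).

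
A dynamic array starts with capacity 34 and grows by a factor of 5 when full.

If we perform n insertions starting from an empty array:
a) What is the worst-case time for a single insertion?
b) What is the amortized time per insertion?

(a) Worst-case single insertion: O(n) -- when the array is full at capacity c, the resize copies all c elements, and c can be Theta(n).
(b) Resizes happen at sizes 34, 170, 850, ... Total copy cost for n insertions: 34 + 170 + ... = O(n) (geometric series with ratio 1/5). Amortized cost per insertion: O(n)/n = O(1).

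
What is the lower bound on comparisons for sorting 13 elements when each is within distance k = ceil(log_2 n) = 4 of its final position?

Partition the 13 positions into floor(n/k) blocks of k = 4 consecutive positions; any permutation within a block keeps every element within k of its final position, so there are at least (k!)^(n/k) distinguishable inputs. Lower bound: log_2((k!)^(n/k)) = (n/k) * log_2(k!) = Theta(n log k); with k = ceil(log_2 n), this is Omega(n log log n).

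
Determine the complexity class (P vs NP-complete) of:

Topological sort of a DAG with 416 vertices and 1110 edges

This problem is in P: DFS-based topological sort runs in O(V+E).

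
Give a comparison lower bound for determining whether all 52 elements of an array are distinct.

In the algebraic decision-tree model, the YES region for element distinctness on 52 elements has 52! connected components (one per ordering). Ben-Or's theorem then gives a lower bound of Omega(log(n!)) = Omega(n log n).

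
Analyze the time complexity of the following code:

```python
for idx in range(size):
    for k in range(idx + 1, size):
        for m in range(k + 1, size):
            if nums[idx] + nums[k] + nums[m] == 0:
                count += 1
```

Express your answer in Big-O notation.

Time complexity: O(n^3).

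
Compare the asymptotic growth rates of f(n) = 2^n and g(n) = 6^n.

g(n) = 6^n grows faster: (6/2)^n -> infinity since 6/2 > 1.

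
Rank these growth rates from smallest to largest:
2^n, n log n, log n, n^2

Ordered by growth rate: log n < n log n < n^2 < 2^n.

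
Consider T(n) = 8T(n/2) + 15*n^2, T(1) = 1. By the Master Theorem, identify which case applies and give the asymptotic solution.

a=8, b=2, f(n)=15*n^2.
log_2(8) = 3 > 2.
Since f(n) = O(n^2) is polynomially smaller than n^3, Case 1 applies.
T(n) = Theta(n^3).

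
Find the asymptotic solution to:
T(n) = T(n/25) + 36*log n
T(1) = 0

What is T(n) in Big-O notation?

Each of the log_25(n) levels adds O(log n). T(n) = O(log^2 n).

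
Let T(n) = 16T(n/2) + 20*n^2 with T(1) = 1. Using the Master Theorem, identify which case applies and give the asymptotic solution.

a=16, b=2, f(n)=20*n^2.
log_2(16) = 4 > 2.
Since f(n) = O(n^2) is polynomially smaller than n^4, Case 1 applies.
T(n) = Theta(n^4).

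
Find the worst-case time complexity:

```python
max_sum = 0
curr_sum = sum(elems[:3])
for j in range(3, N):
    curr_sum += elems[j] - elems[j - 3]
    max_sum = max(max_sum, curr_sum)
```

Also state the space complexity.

Time complexity: O(n).
Space complexity: O(1).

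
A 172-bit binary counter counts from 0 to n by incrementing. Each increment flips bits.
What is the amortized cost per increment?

Bit i flips every 2^i increments. Total flips over n increments: sum_{i=0}^{172} n/2^i < 2n. Amortized cost: 2n/n = O(1).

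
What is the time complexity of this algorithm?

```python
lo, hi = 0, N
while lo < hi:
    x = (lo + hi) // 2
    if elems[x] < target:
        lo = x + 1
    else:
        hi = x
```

Time complexity: O(log n).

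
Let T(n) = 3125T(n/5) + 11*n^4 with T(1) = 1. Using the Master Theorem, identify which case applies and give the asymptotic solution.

a=3125, b=5, f(n)=11*n^4.
log_5(3125) = 5 > 4.
Since f(n) = O(n^4) is polynomially smaller than n^5, Case 1 applies.
T(n) = Theta(n^5).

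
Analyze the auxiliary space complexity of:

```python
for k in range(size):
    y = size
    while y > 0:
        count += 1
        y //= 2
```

Space complexity: O(1).
Only a constant amount of auxiliary storage is used; nothing grows with n.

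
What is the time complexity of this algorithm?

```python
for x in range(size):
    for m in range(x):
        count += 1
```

Time complexity: O(n^2).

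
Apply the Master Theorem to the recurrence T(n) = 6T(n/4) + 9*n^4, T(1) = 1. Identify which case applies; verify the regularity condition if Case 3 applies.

a=6, b=4, f(n)=9*n^4.
log_4(6) = 1.292 < 4.
f(n) = Omega(n^(1.292+epsilon)) for some epsilon > 0, so Case 3 is the candidate.
Regularity: a*f(n/b) = 6*9*(n/4)^4 = (6/256)*9*n^4 <= c*f(n) with c = 6/256 < 1. Satisfied.
Case 3: T(n) = Theta(n^4).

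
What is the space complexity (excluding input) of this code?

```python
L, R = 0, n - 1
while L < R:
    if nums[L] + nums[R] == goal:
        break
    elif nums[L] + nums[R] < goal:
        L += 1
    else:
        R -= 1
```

Space complexity: O(1).
Only a constant amount of auxiliary storage is used; nothing grows with n.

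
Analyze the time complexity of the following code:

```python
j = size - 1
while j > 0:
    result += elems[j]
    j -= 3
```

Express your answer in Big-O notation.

Time complexity: O(n).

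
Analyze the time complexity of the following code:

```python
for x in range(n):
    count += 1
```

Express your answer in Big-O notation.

Time complexity: O(n).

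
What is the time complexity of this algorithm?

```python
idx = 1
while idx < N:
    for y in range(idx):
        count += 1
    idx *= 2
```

Time complexity: O(n).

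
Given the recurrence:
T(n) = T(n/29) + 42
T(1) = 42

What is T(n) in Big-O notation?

Each step divides n by 29 and adds 42. After log_29(n) steps, T(n) = O(log n).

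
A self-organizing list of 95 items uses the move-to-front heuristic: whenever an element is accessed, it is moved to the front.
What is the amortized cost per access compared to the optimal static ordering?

With potential Phi = number of inversions between the MTF list and the optimal static list (at most C(95,2)), each access has amortized cost at most 2 * (cost under optimal static ordering). This is the move-to-front 2-competitiveness result.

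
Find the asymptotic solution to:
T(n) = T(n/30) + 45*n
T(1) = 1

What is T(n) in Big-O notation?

Geometric series: 45*n*(1 + 1/30 + 1/30^2 + ...) = O(n). T(n) = O(n).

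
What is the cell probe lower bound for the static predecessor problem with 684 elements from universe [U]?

The Patrascu-Thorup lower bound shows any data structure on n = 684 elements using O(n * polylog(n)) space requires Omega(log log U) query time. van Emde Boas trees achieve O(log log U) with O(U) space.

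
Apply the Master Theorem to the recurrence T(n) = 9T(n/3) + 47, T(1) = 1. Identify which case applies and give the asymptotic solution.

a=9, b=3, f(n)=47.
log_3(9) = 2 > 0.
Since f(n) = O(n^0) is polynomially smaller than n^2, Case 1 applies.
T(n) = Theta(n^2).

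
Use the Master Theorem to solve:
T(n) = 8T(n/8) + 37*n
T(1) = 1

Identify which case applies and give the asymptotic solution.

a=8, b=8, f(n)=37*n.
log_8(8) = 1, so n^(log_b(a)) = n.
f(n) = Theta(n), so Case 2 applies.
T(n) = Theta(n log n).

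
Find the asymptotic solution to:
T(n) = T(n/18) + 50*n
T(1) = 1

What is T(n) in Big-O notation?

Geometric series: 50*n*(1 + 1/18 + 1/18^2 + ...) = O(n). T(n) = O(n).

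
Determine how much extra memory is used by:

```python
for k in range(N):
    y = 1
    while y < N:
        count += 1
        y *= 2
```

Space complexity: O(1).
Only a constant amount of auxiliary storage is used; nothing grows with n.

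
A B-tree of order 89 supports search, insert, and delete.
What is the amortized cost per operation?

B-tree of order 89 has height O(log_89 n). Each operation traverses the tree height. Splits during insert and merges during delete are O(1) each and occur at most once per level. Total cost per operation: O(log_89 n).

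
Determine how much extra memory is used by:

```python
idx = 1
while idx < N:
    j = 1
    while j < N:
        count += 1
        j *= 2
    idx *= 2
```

Space complexity: O(1).
Only a constant amount of auxiliary storage is used; nothing grows with n.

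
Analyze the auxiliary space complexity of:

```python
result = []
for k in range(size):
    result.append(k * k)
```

Space complexity: O(n).
Auxiliary storage grows linearly with the input size n in the worst case.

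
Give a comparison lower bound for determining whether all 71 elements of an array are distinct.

In the algebraic decision-tree model, the YES region for element distinctness on 71 elements has 71! connected components (one per ordering). Ben-Or's theorem then gives a lower bound of Omega(log(n!)) = Omega(n log n).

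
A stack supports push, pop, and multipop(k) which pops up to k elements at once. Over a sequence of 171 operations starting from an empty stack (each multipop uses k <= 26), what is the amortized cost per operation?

Each element is pushed exactly once and popped at most once (whether by pop or as part of a multipop). So the total number of individual pops over the whole sequence is at most the number of pushes, which is at most 171. Total work <= 2 * 171, hence O(1) amortized per operation.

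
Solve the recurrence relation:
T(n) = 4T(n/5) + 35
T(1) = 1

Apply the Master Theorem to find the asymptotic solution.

a=4, b=5, f(n)=35. log_5(4) = 0.8614. Case 1 of Master Theorem: T(n) = O(n^0.8614).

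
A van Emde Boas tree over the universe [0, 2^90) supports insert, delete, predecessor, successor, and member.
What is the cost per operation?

vEB recursively partitions [0, 1237940039285380274899124224) into sqrt(u) clusters of size sqrt(u). Each operation recurses into either one cluster or the summary, never both: T(u) = T(sqrt(u)) + O(1) => T(u) = O(log log u) = O(log 90). This is worst-case, not just amortized.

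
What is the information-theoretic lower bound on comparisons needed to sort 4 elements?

There are 4! = 24 possible orderings. Each comparison gives 1 bit. We need at least ceil(log_2(24)) = 5 comparisons.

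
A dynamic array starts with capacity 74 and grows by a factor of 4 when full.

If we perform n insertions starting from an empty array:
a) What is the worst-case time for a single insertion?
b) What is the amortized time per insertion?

(a) Worst-case single insertion: O(n) -- when the array is full at capacity c, the resize copies all c elements, and c can be Theta(n).
(b) Resizes happen at sizes 74, 296, 1184, ... Total copy cost for n insertions: 74 + 296 + ... = O(n) (geometric series with ratio 1/4). Amortized cost per insertion: O(n)/n = O(1).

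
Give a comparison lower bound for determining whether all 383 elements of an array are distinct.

In the algebraic decision-tree model, the YES region for element distinctness on 383 elements has 383! connected components (one per ordering). Ben-Or's theorem then gives a lower bound of Omega(log(n!)) = Omega(n log n).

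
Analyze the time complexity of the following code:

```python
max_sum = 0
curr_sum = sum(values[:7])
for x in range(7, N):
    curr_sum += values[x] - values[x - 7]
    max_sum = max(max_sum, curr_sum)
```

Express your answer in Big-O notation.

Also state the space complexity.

Time complexity: O(n).
Space complexity: O(1).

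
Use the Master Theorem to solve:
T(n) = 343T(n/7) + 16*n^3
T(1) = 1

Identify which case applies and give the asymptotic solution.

a=343, b=7, f(n)=16*n^3.
log_7(343) = 3, so n^(log_b(a)) = n^3.
f(n) = Theta(n^3), so Case 2 applies.
T(n) = Theta(n^3 log n).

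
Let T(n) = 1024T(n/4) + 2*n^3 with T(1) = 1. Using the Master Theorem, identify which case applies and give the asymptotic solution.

a=1024, b=4, f(n)=2*n^3.
log_4(1024) = 5 > 3.
Since f(n) = O(n^3) is polynomially smaller than n^5, Case 1 applies.
T(n) = Theta(n^5).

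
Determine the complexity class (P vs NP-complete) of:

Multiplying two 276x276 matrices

This problem is in P: the schoolbook algorithm runs in O(n^3).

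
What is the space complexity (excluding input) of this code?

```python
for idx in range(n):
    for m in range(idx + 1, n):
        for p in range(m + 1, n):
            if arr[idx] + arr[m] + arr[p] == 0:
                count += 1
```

Space complexity: O(1).
Only a constant amount of auxiliary storage is used; nothing grows with n.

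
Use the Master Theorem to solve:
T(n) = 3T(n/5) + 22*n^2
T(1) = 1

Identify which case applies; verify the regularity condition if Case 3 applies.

a=3, b=5, f(n)=22*n^2.
log_5(3) = 0.6826 < 2.
f(n) = Omega(n^(0.6826+epsilon)) for some epsilon > 0, so Case 3 is the candidate.
Regularity: a*f(n/b) = 3*22*(n/5)^2 = (3/25)*22*n^2 <= c*f(n) with c = 3/25 < 1. Satisfied.
Case 3: T(n) = Theta(n^2).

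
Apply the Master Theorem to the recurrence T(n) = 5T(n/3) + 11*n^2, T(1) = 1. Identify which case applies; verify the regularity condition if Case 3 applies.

a=5, b=3, f(n)=11*n^2.
log_3(5) = 1.465 < 2.
f(n) = Omega(n^(1.465+epsilon)) for some epsilon > 0, so Case 3 is the candidate.
Regularity: a*f(n/b) = 5*11*(n/3)^2 = (5/9)*11*n^2 <= c*f(n) with c = 5/9 < 1. Satisfied.
Case 3: T(n) = Theta(n^2).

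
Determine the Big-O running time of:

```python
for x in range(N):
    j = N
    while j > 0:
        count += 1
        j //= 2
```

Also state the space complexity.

Time complexity: O(n log n).
Space complexity: O(1).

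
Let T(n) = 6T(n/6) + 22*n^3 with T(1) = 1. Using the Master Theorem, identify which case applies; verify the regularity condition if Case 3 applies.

a=6, b=6, f(n)=22*n^3.
log_6(6) = 1 < 3.
f(n) = Omega(n^(1+epsilon)) for some epsilon > 0, so Case 3 is the candidate.
Regularity: a*f(n/b) = 6*22*(n/6)^3 = (6/216)*22*n^3 <= c*f(n) with c = 6/216 < 1. Satisfied.
Case 3: T(n) = Theta(n^3).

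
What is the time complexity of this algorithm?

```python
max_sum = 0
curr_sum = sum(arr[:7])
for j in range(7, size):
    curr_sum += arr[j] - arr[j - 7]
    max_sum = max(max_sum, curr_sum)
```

Time complexity: O(n).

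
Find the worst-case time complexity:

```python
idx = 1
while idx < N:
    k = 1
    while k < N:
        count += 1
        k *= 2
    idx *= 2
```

Time complexity: O(log^2 n).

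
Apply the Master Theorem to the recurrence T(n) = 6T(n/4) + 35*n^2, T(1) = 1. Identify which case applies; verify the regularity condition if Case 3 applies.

a=6, b=4, f(n)=35*n^2.
log_4(6) = 1.292 < 2.
f(n) = Omega(n^(1.292+epsilon)) for some epsilon > 0, so Case 3 is the candidate.
Regularity: a*f(n/b) = 6*35*(n/4)^2 = (6/16)*35*n^2 <= c*f(n) with c = 6/16 < 1. Satisfied.
Case 3: T(n) = Theta(n^2).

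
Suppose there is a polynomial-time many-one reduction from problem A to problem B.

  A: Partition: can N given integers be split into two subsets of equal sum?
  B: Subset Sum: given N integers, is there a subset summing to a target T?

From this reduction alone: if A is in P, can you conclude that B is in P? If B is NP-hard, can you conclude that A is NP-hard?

A poly-time reduction A <=_p B transfers tractability DOWN (B easy => A easy) and hardness UP (A hard => B hard), not the reverse.
From A in P, the reduction alone does NOT give B in P: any problem in P trivially reduces to SAT, yet SAT is not known to be in P.
From B NP-hard, the reduction alone does NOT give A NP-hard: again, easy problems reduce to hard ones.
(Here in fact A is NP-complete and B is NP-complete.)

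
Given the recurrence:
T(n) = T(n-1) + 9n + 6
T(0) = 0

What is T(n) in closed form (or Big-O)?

Dominant term in sum is 9*sum(i, i=1..n) = 9*n*(n+1)/2 = O(n^2).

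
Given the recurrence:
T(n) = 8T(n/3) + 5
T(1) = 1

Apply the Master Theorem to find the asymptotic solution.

a=8, b=3, f(n)=5. log_3(8) = 1.893. Case 1 of Master Theorem: T(n) = O(n^1.893).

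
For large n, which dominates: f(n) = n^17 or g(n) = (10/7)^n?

g(n) = (10/7)^n grows faster: (10/7)^n is exponential with base 10/7 > 1, dominating every polynomial.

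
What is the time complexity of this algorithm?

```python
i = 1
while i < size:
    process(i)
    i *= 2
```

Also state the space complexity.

Time complexity: O(log n).
Space complexity: O(1).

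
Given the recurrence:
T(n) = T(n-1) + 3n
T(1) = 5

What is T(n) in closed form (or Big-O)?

Unrolling: T(n) = 5 + 3*(2 + 3 + ... + n) = 5 + 3*(n(n+1)/2 - 1) = O(n^2).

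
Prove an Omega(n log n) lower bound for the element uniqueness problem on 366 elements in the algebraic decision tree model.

In the algebraic decision tree model, element uniqueness on 366 elements is equivalent to determining which cell of an arrangement of C(366,2) = 66795 hyperplanes x_i = x_j contains the input point. Ben-Or's theorem shows this requires Omega(n log n).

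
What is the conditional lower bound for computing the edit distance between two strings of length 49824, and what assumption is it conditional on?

Under SETH (the Strong Exponential Time Hypothesis), edit distance on length-49824 strings cannot be computed in O(n^(2-epsilon)) time for any epsilon > 0 (Backurs-Indyk). The reduction is from CNF-SAT via the orthogonal vectors problem.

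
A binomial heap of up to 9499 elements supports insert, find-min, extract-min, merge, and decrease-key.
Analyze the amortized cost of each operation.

A binomial heap with n <= 9499 elements has at most floor(log_2 9499) + 1 = 14 trees. Using potential Phi = number of trees: Insert adds one tree, but cascading merges reduce count -- amortized O(1). Find-min reads the cached minimum pointer: O(1). Extract-min creates O(log n) new trees: O(log n). Merge combines tree lists: O(log n). Decrease-key sifts the element up its tree of height <= log n: O(log n).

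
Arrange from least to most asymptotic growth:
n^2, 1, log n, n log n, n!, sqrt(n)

Ordered by growth rate: 1 < log n < sqrt(n) < n log n < n^2 < n!.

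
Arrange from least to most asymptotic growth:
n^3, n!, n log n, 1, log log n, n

Ordered by growth rate: 1 < log log n < n < n log n < n^3 < n!.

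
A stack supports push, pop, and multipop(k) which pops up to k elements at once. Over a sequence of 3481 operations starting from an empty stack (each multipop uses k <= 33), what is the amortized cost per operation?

Each element is pushed exactly once and popped at most once (whether by pop or as part of a multipop). So the total number of individual pops over the whole sequence is at most the number of pushes, which is at most 3481. Total work <= 2 * 3481, hence O(1) amortized per operation.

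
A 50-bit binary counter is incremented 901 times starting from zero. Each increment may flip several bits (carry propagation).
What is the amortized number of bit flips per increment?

Bit i flips on every 2^i-th increment, so over 901 increments bit i flips floor(901/2^i) times. Summing over i: total flips < 2 * 901. Amortized: < 2 = O(1) per increment.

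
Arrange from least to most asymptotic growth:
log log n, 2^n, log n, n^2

Ordered by growth rate: log log n < log n < n^2 < 2^n.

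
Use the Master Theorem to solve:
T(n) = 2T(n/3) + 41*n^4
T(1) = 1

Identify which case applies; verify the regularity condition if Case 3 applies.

a=2, b=3, f(n)=41*n^4.
log_3(2) = 0.6309 < 4.
f(n) = Omega(n^(0.6309+epsilon)) for some epsilon > 0, so Case 3 is the candidate.
Regularity: a*f(n/b) = 2*41*(n/3)^4 = (2/81)*41*n^4 <= c*f(n) with c = 2/81 < 1. Satisfied.
Case 3: T(n) = Theta(n^4).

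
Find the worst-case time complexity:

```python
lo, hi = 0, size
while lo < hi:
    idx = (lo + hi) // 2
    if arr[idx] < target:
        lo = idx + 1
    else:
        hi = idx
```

Time complexity: O(log n).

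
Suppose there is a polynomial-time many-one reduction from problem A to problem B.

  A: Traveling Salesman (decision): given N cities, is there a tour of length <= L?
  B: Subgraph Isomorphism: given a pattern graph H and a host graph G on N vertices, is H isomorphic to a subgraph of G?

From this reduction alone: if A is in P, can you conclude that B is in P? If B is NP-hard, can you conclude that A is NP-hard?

A poly-time reduction A <=_p B transfers tractability DOWN (B easy => A easy) and hardness UP (A hard => B hard), not the reverse.
From A in P, the reduction alone does NOT give B in P: any problem in P trivially reduces to SAT, yet SAT is not known to be in P.
From B NP-hard, the reduction alone does NOT give A NP-hard: again, easy problems reduce to hard ones.
(Here in fact A is NP-complete and B is NP-complete.)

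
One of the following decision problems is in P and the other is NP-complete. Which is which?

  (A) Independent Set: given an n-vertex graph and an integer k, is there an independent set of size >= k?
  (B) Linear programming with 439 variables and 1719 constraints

(A) is NP-complete: complement of Clique (with k part of the input).
(B) is P: the ellipsoid and interior-point methods run in polynomial time.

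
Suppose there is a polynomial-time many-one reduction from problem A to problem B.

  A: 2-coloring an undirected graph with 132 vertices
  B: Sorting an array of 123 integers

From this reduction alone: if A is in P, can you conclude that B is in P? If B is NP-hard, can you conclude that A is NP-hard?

A poly-time reduction A <=_p B transfers tractability DOWN (B easy => A easy) and hardness UP (A hard => B hard), not the reverse.
From A in P, the reduction alone does NOT give B in P: any problem in P trivially reduces to SAT, yet SAT is not known to be in P.
From B NP-hard, the reduction alone does NOT give A NP-hard: again, easy problems reduce to hard ones.
(Here in fact A is P and B is P.)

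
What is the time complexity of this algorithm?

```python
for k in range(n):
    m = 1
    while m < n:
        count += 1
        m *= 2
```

Time complexity: O(n log n).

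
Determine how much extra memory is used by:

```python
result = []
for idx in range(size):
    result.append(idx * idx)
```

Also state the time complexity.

Space complexity: O(n).
Auxiliary storage grows linearly with the input size n in the worst case.
Time complexity: O(n).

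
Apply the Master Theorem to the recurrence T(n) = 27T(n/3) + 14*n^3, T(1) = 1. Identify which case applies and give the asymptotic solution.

a=27, b=3, f(n)=14*n^3.
log_3(27) = 3, so n^(log_b(a)) = n^3.
f(n) = Theta(n^3), so Case 2 applies.
T(n) = Theta(n^3 log n).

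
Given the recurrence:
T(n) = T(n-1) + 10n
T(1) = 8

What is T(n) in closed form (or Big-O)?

Unrolling: T(n) = 8 + 10*(2 + 3 + ... + n) = 8 + 10*(n(n+1)/2 - 1) = O(n^2).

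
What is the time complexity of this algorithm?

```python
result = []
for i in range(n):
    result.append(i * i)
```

Time complexity: O(n).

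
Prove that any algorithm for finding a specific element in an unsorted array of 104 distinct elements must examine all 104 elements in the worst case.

Adversary argument: if the algorithm examines fewer than 104 elements, the adversary places the target in an unexamined position. The algorithm cannot distinguish 'not present' from 'in unexamined position'.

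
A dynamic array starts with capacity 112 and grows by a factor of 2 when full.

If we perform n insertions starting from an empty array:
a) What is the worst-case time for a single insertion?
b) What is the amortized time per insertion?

(a) Worst-case single insertion: O(n) -- when the array is full at capacity c, the resize copies all c elements, and c can be Theta(n).
(b) Resizes happen at sizes 112, 224, 448, ... Total copy cost for n insertions: 112 + 224 + ... = O(n) (geometric series with ratio 1/2). Amortized cost per insertion: O(n)/n = O(1).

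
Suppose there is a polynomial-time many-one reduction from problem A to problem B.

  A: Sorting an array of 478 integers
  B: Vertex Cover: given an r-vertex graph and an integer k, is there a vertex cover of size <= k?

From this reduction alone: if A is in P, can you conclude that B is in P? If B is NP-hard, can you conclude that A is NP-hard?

A poly-time reduction A <=_p B transfers tractability DOWN (B easy => A easy) and hardness UP (A hard => B hard), not the reverse.
From A in P, the reduction alone does NOT give B in P: any problem in P trivially reduces to SAT, yet SAT is not known to be in P.
From B NP-hard, the reduction alone does NOT give A NP-hard: again, easy problems reduce to hard ones.
(Here in fact A is P and B is NP-complete.)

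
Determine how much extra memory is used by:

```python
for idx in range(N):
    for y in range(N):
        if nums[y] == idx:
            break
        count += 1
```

Space complexity: O(1).
Only a constant amount of auxiliary storage is used; nothing grows with n.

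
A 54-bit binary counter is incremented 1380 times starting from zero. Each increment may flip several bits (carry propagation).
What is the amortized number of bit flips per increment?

Bit i flips on every 2^i-th increment, so over 1380 increments bit i flips floor(1380/2^i) times. Summing over i: total flips < 2 * 1380. Amortized: < 2 = O(1) per increment.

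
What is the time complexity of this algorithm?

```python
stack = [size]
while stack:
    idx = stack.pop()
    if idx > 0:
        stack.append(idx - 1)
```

Time complexity: O(n).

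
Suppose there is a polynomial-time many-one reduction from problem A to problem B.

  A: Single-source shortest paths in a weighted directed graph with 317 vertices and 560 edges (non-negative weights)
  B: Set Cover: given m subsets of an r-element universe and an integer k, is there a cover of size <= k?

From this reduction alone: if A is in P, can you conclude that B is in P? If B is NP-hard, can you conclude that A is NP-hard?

A poly-time reduction A <=_p B transfers tractability DOWN (B easy => A easy) and hardness UP (A hard => B hard), not the reverse.
From A in P, the reduction alone does NOT give B in P: any problem in P trivially reduces to SAT, yet SAT is not known to be in P.
From B NP-hard, the reduction alone does NOT give A NP-hard: again, easy problems reduce to hard ones.
(Here in fact A is P and B is NP-complete.)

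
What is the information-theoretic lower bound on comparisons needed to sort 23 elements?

There are 23! = 25852016738884976640000 possible orderings. Each comparison gives 1 bit. We need at least ceil(log_2(25852016738884976640000)) = 75 comparisons.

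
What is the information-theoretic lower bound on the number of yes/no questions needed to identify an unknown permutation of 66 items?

There are 66! = 544344939077443064003729240247842752644293064388798874532860126869671081148416000000000000000 permutations. Each yes/no question gives at most 1 bit, so at least ceil(log_2(544344939077443064003729240247842752644293064388798874532860126869671081148416000000000000000)) = 309 questions are needed.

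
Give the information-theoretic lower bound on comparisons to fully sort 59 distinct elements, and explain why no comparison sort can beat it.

A comparison sort is a binary decision tree whose leaves are the 59! = 138683118545689835737939019720389406345902876772687432540821294940160000000000000 possible output permutations. A binary tree with L leaves has height >= ceil(log_2(L)). So any comparison sort needs >= ceil(log_2(59!)) = 267 comparisons in the worst case.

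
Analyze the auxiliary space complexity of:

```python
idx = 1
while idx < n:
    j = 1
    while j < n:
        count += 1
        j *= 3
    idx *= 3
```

Space complexity: O(1).
Only a constant amount of auxiliary storage is used; nothing grows with n.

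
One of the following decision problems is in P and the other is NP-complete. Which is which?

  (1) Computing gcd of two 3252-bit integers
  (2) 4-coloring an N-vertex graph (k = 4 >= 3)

(1) is P: the Euclidean algorithm runs in polynomial time in the bit-length.
(2) is NP-complete: graph k-coloring for k>=3 is NP-complete by reduction from 3-SAT.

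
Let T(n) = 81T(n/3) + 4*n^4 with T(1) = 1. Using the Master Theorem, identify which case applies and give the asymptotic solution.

a=81, b=3, f(n)=4*n^4.
log_3(81) = 4, so n^(log_b(a)) = n^4.
f(n) = Theta(n^4), so Case 2 applies.
T(n) = Theta(n^4 log n).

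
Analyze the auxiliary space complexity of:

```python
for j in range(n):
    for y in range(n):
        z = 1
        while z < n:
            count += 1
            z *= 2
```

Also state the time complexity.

Space complexity: O(1).
Only a constant amount of auxiliary storage is used; nothing grows with n.
Time complexity: O(n^2 log n).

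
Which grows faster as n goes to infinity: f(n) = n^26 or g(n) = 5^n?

g(n) = 5^n grows faster: any exponential with base > 1 dominates every polynomial.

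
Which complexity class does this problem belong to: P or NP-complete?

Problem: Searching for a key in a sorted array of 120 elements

This problem is in P: binary search runs in O(log n).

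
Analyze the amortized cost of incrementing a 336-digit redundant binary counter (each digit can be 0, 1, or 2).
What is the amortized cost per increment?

A redundant counter on 336 digits allows digit values 0, 1, 2. Increment adds 1 to the least significant digit and carries any 2 to a 0 plus +1 on the next digit. With potential Phi = (number of 2-digits), each increment does O(1) actual work plus a chain of carries, each of which decreases Phi by 1. Amortized O(1).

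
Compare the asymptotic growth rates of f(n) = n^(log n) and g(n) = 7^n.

g(n) = 7^n grows faster: take logs: log(n^(log n)) = (log n)^2, log(7^n) = n log 7; n dominates (log n)^2.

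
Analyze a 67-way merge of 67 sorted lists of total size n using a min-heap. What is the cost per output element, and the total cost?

Maintain a min-heap of size 67 holding the current head of each list. Each output step does one extract-min (O(log 67)) and one insert of that list's next element (O(log 67)). Each of the n elements passes through the heap exactly once, so the total cost is O(n log 67), i.e. O(log 67) per output element.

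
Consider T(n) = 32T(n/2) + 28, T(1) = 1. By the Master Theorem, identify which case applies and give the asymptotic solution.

a=32, b=2, f(n)=28.
log_2(32) = 5 > 0.
Since f(n) = O(n^0) is polynomially smaller than n^5, Case 1 applies.
T(n) = Theta(n^5).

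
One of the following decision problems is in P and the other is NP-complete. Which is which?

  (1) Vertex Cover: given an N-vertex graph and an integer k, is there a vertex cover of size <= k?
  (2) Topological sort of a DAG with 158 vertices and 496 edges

(1) is NP-complete: one of Karp's 21 NP-complete problems (with k part of the input; for any fixed constant k it is in P).
(2) is P: DFS-based topological sort runs in O(V+E).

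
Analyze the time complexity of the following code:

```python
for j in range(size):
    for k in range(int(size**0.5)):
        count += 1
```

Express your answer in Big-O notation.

Time complexity: O(n * sqrt(n)).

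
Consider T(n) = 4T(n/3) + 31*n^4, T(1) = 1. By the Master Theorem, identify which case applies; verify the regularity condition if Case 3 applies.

a=4, b=3, f(n)=31*n^4.
log_3(4) = 1.262 < 4.
f(n) = Omega(n^(1.262+epsilon)) for some epsilon > 0, so Case 3 is the candidate.
Regularity: a*f(n/b) = 4*31*(n/3)^4 = (4/81)*31*n^4 <= c*f(n) with c = 4/81 < 1. Satisfied.
Case 3: T(n) = Theta(n^4).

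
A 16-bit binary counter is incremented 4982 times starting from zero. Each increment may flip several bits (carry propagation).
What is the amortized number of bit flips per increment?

Bit i flips on every 2^i-th increment, so over 4982 increments bit i flips floor(4982/2^i) times. Summing over i: total flips < 2 * 4982. Amortized: < 2 = O(1) per increment.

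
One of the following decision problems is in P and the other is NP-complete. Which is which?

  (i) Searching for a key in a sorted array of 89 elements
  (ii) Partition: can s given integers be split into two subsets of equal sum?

(i) is P: binary search runs in O(log n).
(ii) is NP-complete: Subset Sum reduces to it (one of Karp's 21 NP-complete problems).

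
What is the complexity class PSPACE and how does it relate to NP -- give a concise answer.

PSPACE is the class of problems solvable with polynomial space. NP is a subset of PSPACE (a poly-space machine can enumerate all certificates). PSPACE-complete problems include QBF (quantified Boolean formulas) and generalized games. It is unknown whether NP = PSPACE.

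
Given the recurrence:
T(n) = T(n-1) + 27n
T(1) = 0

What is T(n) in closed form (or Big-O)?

Unrolling: T(n) = 0 + 27*(2 + 3 + ... + n) = 0 + 27*(n(n+1)/2 - 1) = O(n^2).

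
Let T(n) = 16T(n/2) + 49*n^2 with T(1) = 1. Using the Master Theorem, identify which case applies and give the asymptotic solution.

a=16, b=2, f(n)=49*n^2.
log_2(16) = 4 > 2.
Since f(n) = O(n^2) is polynomially smaller than n^4, Case 1 applies.
T(n) = Theta(n^4).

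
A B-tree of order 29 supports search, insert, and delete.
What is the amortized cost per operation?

B-tree of order 29 has height O(log_29 n). Each operation traverses the tree height. Splits during insert and merges during delete are O(1) each and occur at most once per level. Total cost per operation: O(log_29 n).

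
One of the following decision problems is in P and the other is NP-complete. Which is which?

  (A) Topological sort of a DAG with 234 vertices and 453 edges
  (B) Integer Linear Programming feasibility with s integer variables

(A) is P: DFS-based topological sort runs in O(V+E).
(B) is NP-complete: ILP feasibility is NP-complete (LP relaxation is in P).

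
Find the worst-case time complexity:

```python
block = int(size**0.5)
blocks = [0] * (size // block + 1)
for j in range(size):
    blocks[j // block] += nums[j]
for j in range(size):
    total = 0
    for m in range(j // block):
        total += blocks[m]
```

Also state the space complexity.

Time complexity: O(n * sqrt(n)).
Space complexity: O(sqrt(n)).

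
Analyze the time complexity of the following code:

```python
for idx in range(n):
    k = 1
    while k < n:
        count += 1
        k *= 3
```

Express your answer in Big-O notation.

Time complexity: O(n log n).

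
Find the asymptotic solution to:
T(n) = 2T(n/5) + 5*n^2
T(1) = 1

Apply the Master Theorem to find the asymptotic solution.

a=2, b=5, f(n)=5*n^2. log_5(2) = 0.4307 < 2. Case 3: T(n) = O(n^2).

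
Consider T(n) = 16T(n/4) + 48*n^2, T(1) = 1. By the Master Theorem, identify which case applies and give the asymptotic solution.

a=16, b=4, f(n)=48*n^2.
log_4(16) = 2, so n^(log_b(a)) = n^2.
f(n) = Theta(n^2), so Case 2 applies.
T(n) = Theta(n^2 log n).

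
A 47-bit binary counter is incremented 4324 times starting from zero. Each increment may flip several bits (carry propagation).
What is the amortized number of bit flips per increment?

Bit i flips on every 2^i-th increment, so over 4324 increments bit i flips floor(4324/2^i) times. Summing over i: total flips < 2 * 4324. Amortized: < 2 = O(1) per increment.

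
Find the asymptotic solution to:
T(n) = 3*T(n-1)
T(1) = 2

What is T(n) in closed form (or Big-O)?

Each step multiplies by 3. T(n) = T(1)*3^(n-1) = 2*3^(n-1).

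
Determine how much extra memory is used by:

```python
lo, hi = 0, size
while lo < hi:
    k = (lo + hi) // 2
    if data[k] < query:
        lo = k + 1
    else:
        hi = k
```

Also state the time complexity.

Space complexity: O(1).
Only a constant amount of auxiliary storage is used; nothing grows with n.
Time complexity: O(log n).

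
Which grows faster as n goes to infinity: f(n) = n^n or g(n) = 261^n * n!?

g(n) = 261^n * n! grows faster: by Stirling n! ~ sqrt(2 pi n)(n/e)^n, so 261^n n! / n^n ~ (261/e)^n sqrt(2 pi n) -> infinity since 261/e > 1.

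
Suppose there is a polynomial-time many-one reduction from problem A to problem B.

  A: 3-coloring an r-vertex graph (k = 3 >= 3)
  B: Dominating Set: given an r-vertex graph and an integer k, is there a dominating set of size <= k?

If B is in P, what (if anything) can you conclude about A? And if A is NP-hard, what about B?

A poly-time reduction A <=_p B means any A-instance can be transformed to a B-instance in poly time.
If B is in P: compose the reduction with B's poly-time algorithm to solve A in poly time, so A is in P.
If A is NP-hard: every NP problem reduces to A, which reduces to B; composing reductions, every NP problem reduces to B, so B is NP-hard.
(Here in fact A is NP-complete and B is NP-complete.)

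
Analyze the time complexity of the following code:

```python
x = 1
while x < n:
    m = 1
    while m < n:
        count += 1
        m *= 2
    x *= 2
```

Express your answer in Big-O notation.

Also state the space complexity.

Time complexity: O(log^2 n).
Space complexity: O(1).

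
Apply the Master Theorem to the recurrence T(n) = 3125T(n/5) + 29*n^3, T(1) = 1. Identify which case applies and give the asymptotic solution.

a=3125, b=5, f(n)=29*n^3.
log_5(3125) = 5 > 3.
Since f(n) = O(n^3) is polynomially smaller than n^5, Case 1 applies.
T(n) = Theta(n^5).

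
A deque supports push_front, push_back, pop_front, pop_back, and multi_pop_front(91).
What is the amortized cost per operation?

Assign 2 credits to each push operation. A pop uses 1 saved credit. multi_pop_front(91) uses up to 91 saved credits from previous pushes. Credits never go negative. Amortized cost is O(1).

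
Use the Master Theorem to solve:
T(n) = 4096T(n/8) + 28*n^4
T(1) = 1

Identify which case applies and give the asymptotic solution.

a=4096, b=8, f(n)=28*n^4.
log_8(4096) = 4, so n^(log_b(a)) = n^4.
f(n) = Theta(n^4), so Case 2 applies.
T(n) = Theta(n^4 log n).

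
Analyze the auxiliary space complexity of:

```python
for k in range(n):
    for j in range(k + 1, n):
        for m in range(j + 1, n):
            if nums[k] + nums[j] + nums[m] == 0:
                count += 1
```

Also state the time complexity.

Space complexity: O(1).
Only a constant amount of auxiliary storage is used; nothing grows with n.
Time complexity: O(n^3).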